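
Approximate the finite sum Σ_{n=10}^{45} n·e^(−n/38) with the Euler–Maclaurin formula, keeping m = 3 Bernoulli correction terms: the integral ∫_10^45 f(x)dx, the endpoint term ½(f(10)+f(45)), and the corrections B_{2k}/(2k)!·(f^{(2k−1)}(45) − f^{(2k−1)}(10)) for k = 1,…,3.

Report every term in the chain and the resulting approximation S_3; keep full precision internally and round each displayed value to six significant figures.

The integral term ∫_10^45 x·e^(−x/38) dx = 436.879.
Endpoint term: (f(10) + f(45))/2 = (7.68621 + 13.7694)/2 = 10.7278.
Running total after boundary: 447.607.
k=1: B_{2}/(2)! × [f^{(1)}(45) − f^{(1)}(10)] = 1/12 × (-0.0563661 − 0.566352) = -0.0518932.
After k=1: 447.555.
k=2: B_{4}/(4)! × [f^{(3)}(45) − f^{(3)}(10)] = −1/720 × (0.000384771 − 0.00145678) = 1.48890e-06.
After k=2: 447.555.
k=3: B_{6}/(6)! × [f^{(5)}(45) − f^{(5)}(10)] = 1/30240 × (5.59956e-07 − 1.74609e-06) = -3.92240e-11.

S_3 ≈ 447.555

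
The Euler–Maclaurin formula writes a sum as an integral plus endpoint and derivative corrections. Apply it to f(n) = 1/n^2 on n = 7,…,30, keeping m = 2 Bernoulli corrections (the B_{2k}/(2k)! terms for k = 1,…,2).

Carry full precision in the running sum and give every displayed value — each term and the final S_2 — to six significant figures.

S_2 ≈ 0.120761

Integral: ∫_7^30 1/x^2 dx = 0.109524.
Endpoint term: (f(7) + f(30))/2 = (0.0204082 + 0.00111111)/2 = 0.0107596.
So far: 0.120283.
k=1: B_{2}/(2)! × [f^{(1)}(30) − f^{(1)}(7)] = 1/12 × (-7.40741e-05 − (-0.00583090)) = 0.000479736.
Running total after k=1: 0.120763.
k=2: B_{4}/(4)! × [f^{(3)}(30) − f^{(3)}(7)] = −1/720 × (-9.87654e-07 − (-0.00142798)) = -1.98193e-06.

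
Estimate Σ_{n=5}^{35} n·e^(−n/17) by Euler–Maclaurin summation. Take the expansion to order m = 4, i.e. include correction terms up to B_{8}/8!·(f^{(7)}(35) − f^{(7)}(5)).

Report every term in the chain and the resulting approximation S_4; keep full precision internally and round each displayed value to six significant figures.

Integral: ∫_5^35 x·e^(−x/17) dx = 165.899.
Endpoint term: (f(5) + f(35))/2 = (3.72594 + 4.46614)/2 = 4.09604.
Integral + boundary = 169.995.
k=1: B_{2}/(2)! × [f^{(1)}(35) − f^{(1)}(5)] = 1/12 × (-0.135110 − 0.526016) = -0.0550938.
After k=1: 169.940.
k=2: B_{4}/(4)! × [f^{(3)}(35) − f^{(3)}(5)] = −1/720 × (0.000415564 − 0.00697714) = 9.11330e-06.
After k=2: 169.940.
k=3: B_{6}/(6)! × [f^{(5)}(35) − f^{(5)}(5)] = 1/30240 × (4.49355e-06 − 4.19867e-05) = -1.23985e-09.
After k=3: 169.940.
k=4: B_{8}/(8)! × [f^{(7)}(35) − f^{(7)}(5)] = −1/1209600 × (2.61217e-08 − 2.07028e-07) = 1.49559e-13.

S_4 ≈ 169.940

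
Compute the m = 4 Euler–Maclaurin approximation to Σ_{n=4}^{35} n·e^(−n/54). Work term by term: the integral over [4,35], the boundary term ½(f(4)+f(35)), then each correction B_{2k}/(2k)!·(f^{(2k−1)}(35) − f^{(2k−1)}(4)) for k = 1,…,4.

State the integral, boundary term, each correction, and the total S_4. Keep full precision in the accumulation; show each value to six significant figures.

The integral term ∫_4^35 x·e^(−x/54) dx = 394.782.
Boundary: ½(f(4) + f(35)) = ½(3.71441 + 18.3055) = 11.0099.
Running total after boundary: 405.792.
Order-1 term: 1/12 · (0.184023 − 0.859818) = -0.0563162.
After k=1: 405.735.
Order-2 term: −1/720 · (0.000421828 − 0.000931764) = 7.08244e-07.
After k=2: 405.735.
Order-3 term: 1/30240 · (2.67678e-07 − 5.37951e-07) = -8.93762e-12.
After k=3: 405.735.
Order-4 term: −1/1209600 · (1.33983e-10 − 2.59385e-10) = 1.03672e-16.

S_4 ≈ 405.735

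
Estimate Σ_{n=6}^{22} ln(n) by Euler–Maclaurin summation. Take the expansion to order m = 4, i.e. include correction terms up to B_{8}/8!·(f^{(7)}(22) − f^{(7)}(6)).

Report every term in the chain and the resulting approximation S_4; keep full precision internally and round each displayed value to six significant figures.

S_4 ≈ 43.6837

The integral term ∫_6^22 ln(x) dx = 41.2524.
½[f(6) + f(22)] = ½[1.79176 + 3.09104] = 2.44140.
Integral + boundary = 43.6938.
Correction k=1: B_{2}/2! · (f^{(1)}(22) − f^{(1)}(6)) = 1/12 · (0.0454545 − 0.166667) = -0.0101010.
Partial sum through k=1: 43.6837.
Correction k=2: B_{4}/4! · (f^{(3)}(22) − f^{(3)}(6)) = −1/720 · (0.000187829 − 0.00925926) = 1.25992e-05.
Partial sum through k=2: 43.6837.
Correction k=3: B_{6}/6! · (f^{(5)}(22) − f^{(5)}(6)) = 1/30240 · (4.65691e-06 − 0.00308642) = -1.01910e-07.
Partial sum through k=3: 43.6837.
Correction k=4: B_{8}/8! · (f^{(7)}(22) − f^{(7)}(6)) = −1/1209600 · (2.88651e-07 − 0.00257202) = 2.12610e-09.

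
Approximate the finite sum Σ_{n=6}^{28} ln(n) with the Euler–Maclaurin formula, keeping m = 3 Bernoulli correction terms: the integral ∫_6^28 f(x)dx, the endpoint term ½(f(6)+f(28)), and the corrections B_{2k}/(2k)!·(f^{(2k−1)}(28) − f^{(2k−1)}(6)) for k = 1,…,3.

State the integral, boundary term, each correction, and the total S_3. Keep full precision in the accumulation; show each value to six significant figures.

S_3 ≈ 63.1023

∫_6^28 ln(x) dx evaluates to 60.5512.
Boundary: ½(f(6) + f(28)) = ½(1.79176 + 3.33220) = 2.56198.
So far: 63.1132.
Correction k=1: B_{2}/2! · (f^{(1)}(28) − f^{(1)}(6)) = 1/12 · (0.0357143 − 0.166667) = -0.0109127.
Partial sum through k=1: 63.1022.
Correction k=2: B_{4}/4! · (f^{(3)}(28) − f^{(3)}(6)) = −1/720 · (9.11079e-05 − 0.00925926) = 1.27335e-05.
Partial sum through k=2: 63.1023.
Correction k=3: B_{6}/6! · (f^{(5)}(28) − f^{(5)}(6)) = 1/30240 · (1.39451e-06 − 0.00308642) = -1.02018e-07.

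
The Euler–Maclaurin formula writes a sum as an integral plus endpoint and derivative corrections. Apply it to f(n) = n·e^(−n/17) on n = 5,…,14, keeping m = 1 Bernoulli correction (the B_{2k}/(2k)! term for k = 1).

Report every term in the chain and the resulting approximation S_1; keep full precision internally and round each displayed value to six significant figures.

S_1 ≈ 52.3086

∫_5^14 x·e^(−x/17) dx evaluates to 47.4109.
½[f(5) + f(14)] = ½[3.72594 + 6.14432] = 4.93513.
Running total after boundary: 52.3460.
Correction k=1: B_{2}/2! · (f^{(1)}(14) − f^{(1)}(5)) = 1/12 · (0.0774494 − 0.526016) = -0.0373805.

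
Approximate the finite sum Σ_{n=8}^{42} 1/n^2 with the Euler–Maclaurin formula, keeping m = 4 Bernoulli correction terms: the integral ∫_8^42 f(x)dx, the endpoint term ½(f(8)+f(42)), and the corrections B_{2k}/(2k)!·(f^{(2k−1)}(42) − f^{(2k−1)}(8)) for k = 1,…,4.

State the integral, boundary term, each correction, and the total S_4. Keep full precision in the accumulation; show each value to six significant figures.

The integral term ∫_8^42 1/x^2 dx = 0.101190.
Boundary: ½(f(8) + f(42)) = ½(0.0156250 + 0.000566893) = 0.00809595.
So far: 0.109286.
Order-1 term: 1/12 · (-2.69949e-05 − (-0.00390625)) = 0.000323271.
After k=1: 0.109610.
Order-2 term: −1/720 · (-1.83639e-07 − (-0.000732422)) = -1.01700e-06.
After k=2: 0.109609.
Order-3 term: 1/30240 · (-3.12311e-09 − (-0.000343323)) = 1.13532e-08.
After k=3: 0.109609.
Order-4 term: −1/1209600 · (-9.91464e-11 − (-0.000300407)) = -2.48353e-10.

S_4 ≈ 0.109609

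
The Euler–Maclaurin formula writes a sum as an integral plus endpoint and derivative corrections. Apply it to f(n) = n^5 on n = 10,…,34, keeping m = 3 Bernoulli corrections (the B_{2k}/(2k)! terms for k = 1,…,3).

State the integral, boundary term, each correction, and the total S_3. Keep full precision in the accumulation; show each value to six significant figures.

The integral term ∫_10^34 x^5 dx = 2.57301e+08.
Endpoint term: (f(10) + f(34))/2 = (100000 + 4.54354e+07)/2 = 2.27677e+07.
So far: 2.80068e+08.
Order-1 term: 1/12 · (6.68168e+06 − 50000.0) = 552640.
Partial sum through k=1: 2.80621e+08.
Order-2 term: −1/720 · (69360.0 − 6000.00) = -88.0000.
Partial sum through k=2: 2.80621e+08.
Order-3 term: 1/30240 · (120.000 − 120.000) = 0.00000.

S_3 ≈ 2.80621e+08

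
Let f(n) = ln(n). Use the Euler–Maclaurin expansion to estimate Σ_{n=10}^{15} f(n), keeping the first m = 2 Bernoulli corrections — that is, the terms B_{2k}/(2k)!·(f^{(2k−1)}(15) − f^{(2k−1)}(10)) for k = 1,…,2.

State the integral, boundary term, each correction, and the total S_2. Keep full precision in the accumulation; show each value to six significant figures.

S_2 ≈ 15.0974

The integral term ∫_10^15 ln(x) dx = 12.5949.
Endpoint term: (f(10) + f(15))/2 = (2.30259 + 2.70805)/2 = 2.50532.
Integral + boundary = 15.1002.
k=1: B_{2}/(2)! × [f^{(1)}(15) − f^{(1)}(10)] = 1/12 × (0.0666667 − 0.100000) = -0.00277778.
Partial sum through k=1: 15.0974.
k=2: B_{4}/(4)! × [f^{(3)}(15) − f^{(3)}(10)] = −1/720 × (0.000592593 − 0.00200000) = 1.95473e-06.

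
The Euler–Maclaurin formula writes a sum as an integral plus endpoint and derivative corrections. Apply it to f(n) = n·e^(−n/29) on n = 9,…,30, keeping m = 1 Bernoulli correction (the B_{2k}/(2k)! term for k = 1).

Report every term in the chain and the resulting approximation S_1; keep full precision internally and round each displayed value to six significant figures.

The integral term ∫_9^30 x·e^(−x/29) dx = 199.873.
Endpoint term: (f(9) + f(30))/2 = (6.59875 + 10.6623)/2 = 8.63053.
Running total after boundary: 208.504.
k=1: B_{2}/(2)! × [f^{(1)}(30) − f^{(1)}(9)] = 1/12 × (-0.0122555 − 0.505651) = -0.0431589.

S_1 ≈ 208.460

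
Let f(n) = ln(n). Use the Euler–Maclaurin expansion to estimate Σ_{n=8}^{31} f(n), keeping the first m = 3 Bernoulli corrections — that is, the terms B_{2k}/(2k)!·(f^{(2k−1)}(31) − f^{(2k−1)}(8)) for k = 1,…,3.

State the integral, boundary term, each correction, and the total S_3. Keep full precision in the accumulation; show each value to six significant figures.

S_3 ≈ 69.5671

Integral: ∫_8^31 ln(x) dx = 66.8181.
½[f(8) + f(31)] = ½[2.07944 + 3.43399] = 2.75671.
So far: 69.5748.
k=1: B_{2}/(2)! × [f^{(1)}(31) − f^{(1)}(8)] = 1/12 × (0.0322581 − 0.125000) = -0.00772849.
After k=1: 69.5671.
k=2: B_{4}/(4)! × [f^{(3)}(31) − f^{(3)}(8)] = −1/720 × (6.71344e-05 − 0.00390625) = 5.33211e-06.
After k=2: 69.5671.
k=3: B_{6}/(6)! × [f^{(5)}(31) − f^{(5)}(8)] = 1/30240 × (8.38306e-07 − 0.000732422) = -2.41926e-08.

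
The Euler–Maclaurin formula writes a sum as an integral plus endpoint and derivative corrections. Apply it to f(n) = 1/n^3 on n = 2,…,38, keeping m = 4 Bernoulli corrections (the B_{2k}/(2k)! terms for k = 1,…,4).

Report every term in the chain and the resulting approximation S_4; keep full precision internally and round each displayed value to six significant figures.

S_4 ≈ 0.201665

∫_2^38 1/x^3 dx evaluates to 0.124654.
Boundary: ½(f(2) + f(38)) = ½(0.125000 + 1.82242e-05) = 0.0625091.
Running total after boundary: 0.187163.
Correction k=1: B_{2}/2! · (f^{(1)}(38) − f^{(1)}(2)) = 1/12 · (-1.43876e-06 − (-0.187500)) = 0.0156249.
Running total after k=1: 0.202788.
Correction k=2: B_{4}/4! · (f^{(3)}(38) − f^{(3)}(2)) = −1/720 · (-1.99274e-08 − (-0.937500)) = -0.00130208.
Running total after k=2: 0.201486.
Correction k=3: B_{6}/6! · (f^{(5)}(38) − f^{(5)}(2)) = 1/30240 · (-5.79605e-10 − (-9.84375)) = 0.000325521.
Running total after k=3: 0.201811.
Correction k=4: B_{8}/8! · (f^{(7)}(38) − f^{(7)}(2)) = −1/1209600 · (-2.88999e-11 − (-177.188)) = -0.000146484.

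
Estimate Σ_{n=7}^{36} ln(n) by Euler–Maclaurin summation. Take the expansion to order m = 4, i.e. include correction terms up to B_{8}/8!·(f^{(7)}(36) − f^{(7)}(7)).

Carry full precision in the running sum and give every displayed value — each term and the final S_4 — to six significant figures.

S_4 ≈ 89.1404

∫_7^36 ln(x) dx evaluates to 86.3853.
½[f(7) + f(36)] = ½[1.94591 + 3.58352] = 2.76471.
Integral + boundary = 89.1500.
Order-1 term: 1/12 · (0.0277778 − 0.142857) = -0.00958995.
Partial sum through k=1: 89.1404.
Order-2 term: −1/720 · (4.28669e-05 − 0.00583090) = 8.03894e-06.
Partial sum through k=2: 89.1404.
Order-3 term: 1/30240 · (3.96916e-07 − 0.00142798) = -4.72083e-08.
Partial sum through k=3: 89.1404.
Order-4 term: −1/1209600 · (9.18787e-09 − 0.000874271) = 7.22770e-10.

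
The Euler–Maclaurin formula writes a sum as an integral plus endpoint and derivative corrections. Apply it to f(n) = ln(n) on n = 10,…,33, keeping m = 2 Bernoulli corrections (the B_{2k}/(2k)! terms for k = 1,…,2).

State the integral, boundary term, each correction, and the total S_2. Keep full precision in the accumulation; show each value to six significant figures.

Integral: ∫_10^33 ln(x) dx = 69.3589.
Boundary: ½(f(10) + f(33)) = ½(2.30259 + 3.49651) = 2.89955.
Running total after boundary: 72.2584.
Correction k=1: B_{2}/2! · (f^{(1)}(33) − f^{(1)}(10)) = 1/12 · (0.0303030 − 0.100000) = -0.00580808.
Running total after k=1: 72.2526.
Correction k=2: B_{4}/4! · (f^{(3)}(33) − f^{(3)}(10)) = −1/720 · (5.56529e-05 − 0.00200000) = 2.70048e-06.

S_2 ≈ 72.2526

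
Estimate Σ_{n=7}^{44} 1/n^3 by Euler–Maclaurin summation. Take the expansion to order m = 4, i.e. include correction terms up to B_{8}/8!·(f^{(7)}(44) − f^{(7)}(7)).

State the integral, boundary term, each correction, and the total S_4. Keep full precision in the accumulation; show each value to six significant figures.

∫_7^44 1/x^3 dx evaluates to 0.00994582.
½[f(7) + f(44)] = ½[0.00291545 + 1.17393e-05] = 0.00146360.
So far: 0.0114094.
Correction k=1: B_{2}/2! · (f^{(1)}(44) − f^{(1)}(7)) = 1/12 · (-8.00406e-07 − (-0.00124948)) = 0.000104057.
After k=1: 0.0115135.
Correction k=2: B_{4}/4! · (f^{(3)}(44) − f^{(3)}(7)) = −1/720 · (-8.26866e-09 − (-0.000509992)) = -7.08310e-07.
After k=2: 0.0115128.
Correction k=3: B_{6}/6! · (f^{(5)}(44) − f^{(5)}(7)) = 1/30240 · (-1.79382e-10 − (-0.000437136)) = 1.44555e-08.
After k=3: 0.0115128.
Correction k=4: B_{8}/8! · (f^{(7)}(44) − f^{(7)}(7)) = −1/1209600 · (-6.67124e-12 − (-0.000642322)) = -5.31020e-10.

S_4 ≈ 0.0115128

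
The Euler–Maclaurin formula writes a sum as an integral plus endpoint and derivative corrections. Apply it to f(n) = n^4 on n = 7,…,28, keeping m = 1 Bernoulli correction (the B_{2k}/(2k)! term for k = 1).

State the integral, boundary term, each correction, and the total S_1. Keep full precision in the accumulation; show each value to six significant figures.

Integral: ∫_7^28 x^4 dx = 3.43871e+06.
Boundary: ½(f(7) + f(28)) = ½(2401.00 + 614656) = 308528.
Integral + boundary = 3.74724e+06.
Correction k=1: B_{2}/2! · (f^{(1)}(28) − f^{(1)}(7)) = 1/12 · (87808.0 − 1372.00) = 7203.00.

S_1 ≈ 3.75444e+06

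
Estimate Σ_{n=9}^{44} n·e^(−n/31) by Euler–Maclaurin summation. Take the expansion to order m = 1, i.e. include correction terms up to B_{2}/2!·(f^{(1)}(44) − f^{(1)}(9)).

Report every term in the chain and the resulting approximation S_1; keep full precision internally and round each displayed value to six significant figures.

S_1 ≈ 373.834

Integral: ∫_9^44 x·e^(−x/31) dx = 365.200.
Endpoint term: (f(9) + f(44))/2 = (6.73220 + 10.6423)/2 = 8.68724.
Integral + boundary = 373.887.
k=1: B_{2}/(2)! × [f^{(1)}(44) − f^{(1)}(9)] = 1/12 × (-0.101429 − 0.530854) = -0.0526903.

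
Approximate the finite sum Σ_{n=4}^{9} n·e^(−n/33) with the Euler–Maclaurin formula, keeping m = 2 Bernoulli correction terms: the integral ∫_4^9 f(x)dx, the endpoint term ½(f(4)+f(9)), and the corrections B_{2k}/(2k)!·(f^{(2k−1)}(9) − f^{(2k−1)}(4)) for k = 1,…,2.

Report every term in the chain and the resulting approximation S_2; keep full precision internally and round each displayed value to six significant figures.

∫_4^9 x·e^(−x/33) dx evaluates to 26.4557.
Endpoint term: (f(4) + f(9))/2 = (3.54338 + 6.85170)/2 = 5.19754.
Integral + boundary = 31.6532.
k=1: B_{2}/(2)! × [f^{(1)}(9) − f^{(1)}(4)] = 1/12 × (0.553673 − 0.778471) = -0.0187331.
Partial sum through k=1: 31.6345.
k=2: B_{4}/(4)! × [f^{(3)}(9) − f^{(3)}(4)] = −1/720 × (0.00190659 − 0.00234175) = 6.04389e-07.

S_2 ≈ 31.6345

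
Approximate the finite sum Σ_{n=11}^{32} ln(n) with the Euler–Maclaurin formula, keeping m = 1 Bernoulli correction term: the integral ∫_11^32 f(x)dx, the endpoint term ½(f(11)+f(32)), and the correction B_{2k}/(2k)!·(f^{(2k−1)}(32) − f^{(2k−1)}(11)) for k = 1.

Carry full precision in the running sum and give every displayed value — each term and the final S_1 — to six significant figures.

S_1 ≈ 66.4535

Integral: ∫_11^32 ln(x) dx = 63.5267.
Boundary: ½(f(11) + f(32)) = ½(2.39790 + 3.46574) = 2.93182.
So far: 66.4585.
Order-1 term: 1/12 · (0.0312500 − 0.0909091) = -0.00497159.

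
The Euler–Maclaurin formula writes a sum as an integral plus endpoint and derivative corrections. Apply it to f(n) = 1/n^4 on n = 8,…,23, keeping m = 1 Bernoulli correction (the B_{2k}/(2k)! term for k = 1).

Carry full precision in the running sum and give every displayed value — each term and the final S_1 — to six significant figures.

Integral: ∫_8^23 1/x^4 dx = 0.000623645.
Boundary: ½(f(8) + f(23)) = ½(0.000244141 + 3.57346e-06) = 0.000123857.
So far: 0.000747502.
k=1: B_{2}/(2)! × [f^{(1)}(23) − f^{(1)}(8)] = 1/12 × (-6.21471e-07 − (-0.000122070)) = 1.01207e-05.

S_1 ≈ 0.000757623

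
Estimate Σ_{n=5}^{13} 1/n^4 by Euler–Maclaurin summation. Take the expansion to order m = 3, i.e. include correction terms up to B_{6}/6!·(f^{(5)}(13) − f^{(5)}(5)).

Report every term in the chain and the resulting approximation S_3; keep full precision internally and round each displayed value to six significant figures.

∫_5^13 1/x^4 dx evaluates to 0.00251494.
½[f(5) + f(13)] = ½[0.00160000 + 3.50128e-05] = 0.000817506.
Integral + boundary = 0.00333245.
k=1: B_{2}/(2)! × [f^{(1)}(13) − f^{(1)}(5)] = 1/12 × (-1.07732e-05 − (-0.00128000)) = 0.000105769.
Partial sum through k=1: 0.00343822.
k=2: B_{4}/(4)! × [f^{(3)}(13) − f^{(3)}(5)] = −1/720 × (-1.91240e-06 − (-0.00153600)) = -2.13068e-06.
Partial sum through k=2: 0.00343609.
k=3: B_{6}/(6)! × [f^{(5)}(13) − f^{(5)}(5)] = 1/30240 × (-6.33693e-07 − (-0.00344064)) = 1.13757e-07.

S_3 ≈ 0.00343620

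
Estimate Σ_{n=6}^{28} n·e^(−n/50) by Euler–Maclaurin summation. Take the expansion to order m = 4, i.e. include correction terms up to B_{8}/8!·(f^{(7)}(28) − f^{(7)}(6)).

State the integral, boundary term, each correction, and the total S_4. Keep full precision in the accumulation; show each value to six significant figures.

S_4 ≈ 266.275

The integral term ∫_6^28 x·e^(−x/50) dx = 255.662.
½[f(6) + f(28)] = ½[5.32152 + 15.9939] = 10.6577.
Running total after boundary: 266.320.
Correction k=1: B_{2}/2! · (f^{(1)}(28) − f^{(1)}(6)) = 1/12 · (0.251332 − 0.780490) = -0.0440965.
Partial sum through k=1: 266.275.
Correction k=2: B_{4}/4! · (f^{(3)}(28) − f^{(3)}(6)) = −1/720 · (0.000557500 − 0.00102173) = 6.44767e-07.
Partial sum through k=2: 266.275.
Correction k=3: B_{6}/6! · (f^{(5)}(28) − f^{(5)}(6)) = 1/30240 · (4.05787e-07 − 6.92507e-07) = -9.48150e-12.
Partial sum through k=3: 266.275.
Correction k=4: B_{8}/8! · (f^{(7)}(28) − f^{(7)}(6)) = −1/1209600 · (2.35430e-10 − 3.90529e-10) = 1.28224e-16.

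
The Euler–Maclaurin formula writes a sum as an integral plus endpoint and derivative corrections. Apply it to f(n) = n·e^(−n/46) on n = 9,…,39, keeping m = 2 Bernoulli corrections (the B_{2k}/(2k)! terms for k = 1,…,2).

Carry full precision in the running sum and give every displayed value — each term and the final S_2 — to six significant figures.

S_2 ≈ 417.588

Integral: ∫_9^39 x·e^(−x/46) dx = 405.585.
½[f(9) + f(39)] = ½[7.40068 + 16.7055] = 12.0531.
So far: 417.638.
k=1: B_{2}/(2)! × [f^{(1)}(39) − f^{(1)}(9)] = 1/12 × (0.0651830 − 0.661414) = -0.0496859.
Running total after k=1: 417.588.
k=2: B_{4}/(4)! × [f^{(3)}(39) − f^{(3)}(9)] = −1/720 × (0.000435668 − 0.00108980) = 9.08513e-07.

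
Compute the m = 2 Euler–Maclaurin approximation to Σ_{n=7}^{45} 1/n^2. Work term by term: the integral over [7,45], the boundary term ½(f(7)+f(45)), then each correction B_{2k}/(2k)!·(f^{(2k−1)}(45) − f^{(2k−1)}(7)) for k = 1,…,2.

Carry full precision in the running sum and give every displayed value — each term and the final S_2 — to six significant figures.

∫_7^45 1/x^2 dx evaluates to 0.120635.
Boundary: ½(f(7) + f(45)) = ½(0.0204082 + 0.000493827) = 0.0104510.
Running total after boundary: 0.131086.
Order-1 term: 1/12 · (-2.19479e-05 − (-0.00583090)) = 0.000484080.
After k=1: 0.131570.
Order-2 term: −1/720 · (-1.30061e-07 − (-0.00142798)) = -1.98312e-06.

S_2 ≈ 0.131568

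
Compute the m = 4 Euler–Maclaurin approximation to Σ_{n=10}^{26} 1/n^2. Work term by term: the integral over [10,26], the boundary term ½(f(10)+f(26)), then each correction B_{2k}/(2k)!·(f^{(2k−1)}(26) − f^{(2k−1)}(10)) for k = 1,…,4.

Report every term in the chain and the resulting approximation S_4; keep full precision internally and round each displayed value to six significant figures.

S_4 ≈ 0.0674350

The integral term ∫_10^26 1/x^2 dx = 0.0615385.
Boundary: ½(f(10) + f(26)) = ½(0.0100000 + 0.00147929) = 0.00573964.
Running total after boundary: 0.0672781.
Correction k=1: B_{2}/2! · (f^{(1)}(26) − f^{(1)}(10)) = 1/12 · (-0.000113792 − (-0.00200000)) = 0.000157184.
Partial sum through k=1: 0.0674353.
Correction k=2: B_{4}/4! · (f^{(3)}(26) − f^{(3)}(10)) = −1/720 · (-2.01997e-06 − (-0.000240000)) = -3.30528e-07.
Partial sum through k=2: 0.0674350.
Correction k=3: B_{6}/6! · (f^{(5)}(26) − f^{(5)}(10)) = 1/30240 · (-8.96436e-08 − (-7.20000e-05)) = 2.37799e-09.
Partial sum through k=3: 0.0674350.
Correction k=4: B_{8}/8! · (f^{(7)}(26) − f^{(7)}(10)) = −1/1209600 · (-7.42609e-09 − (-4.03200e-05)) = -3.33272e-11.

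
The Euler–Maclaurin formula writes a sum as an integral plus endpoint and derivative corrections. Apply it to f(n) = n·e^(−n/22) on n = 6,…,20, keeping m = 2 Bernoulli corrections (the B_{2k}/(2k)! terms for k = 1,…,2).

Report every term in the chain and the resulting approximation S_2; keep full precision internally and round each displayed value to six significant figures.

S_2 ≈ 102.960

∫_6^20 x·e^(−x/22) dx evaluates to 96.6904.
½[f(6) + f(20)] = ½[4.56780 + 8.05781] = 6.31280.
Running total after boundary: 103.003.
k=1: B_{2}/(2)! × [f^{(1)}(20) − f^{(1)}(6)] = 1/12 × (0.0366264 − 0.553673) = -0.0430872.
Running total after k=1: 102.960.
k=2: B_{4}/(4)! × [f^{(3)}(20) − f^{(3)}(6)] = −1/720 × (0.00174051 − 0.00428982) = 3.54071e-06.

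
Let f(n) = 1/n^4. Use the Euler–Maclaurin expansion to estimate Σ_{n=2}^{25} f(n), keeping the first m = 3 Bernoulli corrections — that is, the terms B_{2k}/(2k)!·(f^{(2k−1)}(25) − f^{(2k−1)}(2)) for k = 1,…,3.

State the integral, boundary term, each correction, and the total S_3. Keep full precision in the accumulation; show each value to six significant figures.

S_3 ≈ 0.0824452

∫_2^25 1/x^4 dx evaluates to 0.0416453.
Endpoint term: (f(2) + f(25))/2 = (0.0625000 + 2.56000e-06)/2 = 0.0312513.
Running total after boundary: 0.0728966.
Correction k=1: B_{2}/2! · (f^{(1)}(25) − f^{(1)}(2)) = 1/12 · (-4.09600e-07 − (-0.125000)) = 0.0104166.
Running total after k=1: 0.0833132.
Correction k=2: B_{4}/4! · (f^{(3)}(25) − f^{(3)}(2)) = −1/720 · (-1.96608e-08 − (-0.937500)) = -0.00130208.
Running total after k=2: 0.0820112.
Correction k=3: B_{6}/6! · (f^{(5)}(25) − f^{(5)}(2)) = 1/30240 · (-1.76161e-09 − (-13.1250)) = 0.000434028.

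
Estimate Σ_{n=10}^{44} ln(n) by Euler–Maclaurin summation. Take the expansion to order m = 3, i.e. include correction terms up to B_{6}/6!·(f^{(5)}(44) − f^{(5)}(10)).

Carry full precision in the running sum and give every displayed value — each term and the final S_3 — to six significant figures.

The integral term ∫_10^44 ln(x) dx = 109.478.
Boundary: ½(f(10) + f(44)) = ½(2.30259 + 3.78419) = 3.04339.
So far: 112.522.
Correction k=1: B_{2}/2! · (f^{(1)}(44) − f^{(1)}(10)) = 1/12 · (0.0227273 − 0.100000) = -0.00643939.
After k=1: 112.515.
Correction k=2: B_{4}/4! · (f^{(3)}(44) − f^{(3)}(10)) = −1/720 · (2.34786e-05 − 0.00200000) = 2.74517e-06.
After k=2: 112.515.
Correction k=3: B_{6}/6! · (f^{(5)}(44) − f^{(5)}(10)) = 1/30240 · (1.45528e-07 − 0.000240000) = -7.93170e-09.

S_3 ≈ 112.515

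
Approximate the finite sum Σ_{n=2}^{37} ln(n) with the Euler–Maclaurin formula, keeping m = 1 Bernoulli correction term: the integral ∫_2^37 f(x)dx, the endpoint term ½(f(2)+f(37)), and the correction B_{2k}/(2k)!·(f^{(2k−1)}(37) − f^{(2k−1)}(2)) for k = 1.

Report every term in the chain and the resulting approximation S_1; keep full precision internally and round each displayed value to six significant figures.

S_1 ≈ 99.3303

∫_2^37 ln(x) dx evaluates to 97.2177.
Endpoint term: (f(2) + f(37))/2 = (0.693147 + 3.61092)/2 = 2.15203.
Running total after boundary: 99.3697.
k=1: B_{2}/(2)! × [f^{(1)}(37) − f^{(1)}(2)] = 1/12 × (0.0270270 − 0.500000) = -0.0394144.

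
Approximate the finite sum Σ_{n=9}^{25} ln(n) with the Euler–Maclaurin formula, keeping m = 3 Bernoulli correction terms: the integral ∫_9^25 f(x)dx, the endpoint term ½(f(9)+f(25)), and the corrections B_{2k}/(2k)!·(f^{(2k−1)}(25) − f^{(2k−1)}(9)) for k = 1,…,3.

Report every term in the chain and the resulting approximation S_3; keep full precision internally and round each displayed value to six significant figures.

Integral: ∫_9^25 ln(x) dx = 44.6969.
Endpoint term: (f(9) + f(25))/2 = (2.19722 + 3.21888)/2 = 2.70805.
Integral + boundary = 47.4049.
k=1: B_{2}/(2)! × [f^{(1)}(25) − f^{(1)}(9)] = 1/12 × (0.0400000 − 0.111111) = -0.00592593.
Running total after k=1: 47.3990.
k=2: B_{4}/(4)! × [f^{(3)}(25) − f^{(3)}(9)] = −1/720 × (0.000128000 − 0.00274348) = 3.63262e-06.
Running total after k=2: 47.3990.
k=3: B_{6}/(6)! × [f^{(5)}(25) − f^{(5)}(9)] = 1/30240 × (2.45760e-06 − 0.000406442) = -1.33593e-08.

S_3 ≈ 47.3990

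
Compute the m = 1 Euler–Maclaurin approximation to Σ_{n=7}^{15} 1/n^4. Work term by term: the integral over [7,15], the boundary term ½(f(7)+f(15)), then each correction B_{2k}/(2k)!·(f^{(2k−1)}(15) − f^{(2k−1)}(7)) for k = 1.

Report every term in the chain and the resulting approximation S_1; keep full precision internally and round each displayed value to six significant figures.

S_1 ≈ 0.00111057

The integral term ∫_7^15 1/x^4 dx = 0.000873052.
Endpoint term: (f(7) + f(15))/2 = (0.000416493 + 1.97531e-05)/2 = 0.000218123.
Running total after boundary: 0.00109117.
Order-1 term: 1/12 · (-5.26749e-06 − (-0.000237996)) = 1.93940e-05.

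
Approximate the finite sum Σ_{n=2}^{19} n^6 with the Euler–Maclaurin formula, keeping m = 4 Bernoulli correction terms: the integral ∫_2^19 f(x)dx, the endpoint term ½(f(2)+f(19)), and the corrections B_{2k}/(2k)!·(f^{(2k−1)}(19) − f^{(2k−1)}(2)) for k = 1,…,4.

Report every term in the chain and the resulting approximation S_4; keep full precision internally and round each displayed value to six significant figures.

∫_2^19 x^6 dx evaluates to 1.27696e+08.
½[f(2) + f(19)] = ½[64.0000 + 4.70459e+07] = 2.35230e+07.
Integral + boundary = 1.51219e+08.
k=1: B_{2}/(2)! × [f^{(1)}(19) − f^{(1)}(2)] = 1/12 × (1.48566e+07 − 192.000) = 1.23803e+06.
Running total after k=1: 1.52457e+08.
k=2: B_{4}/(4)! × [f^{(3)}(19) − f^{(3)}(2)] = −1/720 × (823080 − 960.000) = -1141.83.
Running total after k=2: 1.52456e+08.
k=3: B_{6}/(6)! × [f^{(5)}(19) − f^{(5)}(2)] = 1/30240 × (13680.0 − 1440.00) = 0.404762.
Running total after k=3: 1.52456e+08.
k=4: B_{8}/(8)! × [f^{(7)}(19) − f^{(7)}(2)] = −1/1209600 × (0.00000 − 0.00000) = 0.00000.

S_4 ≈ 1.52456e+08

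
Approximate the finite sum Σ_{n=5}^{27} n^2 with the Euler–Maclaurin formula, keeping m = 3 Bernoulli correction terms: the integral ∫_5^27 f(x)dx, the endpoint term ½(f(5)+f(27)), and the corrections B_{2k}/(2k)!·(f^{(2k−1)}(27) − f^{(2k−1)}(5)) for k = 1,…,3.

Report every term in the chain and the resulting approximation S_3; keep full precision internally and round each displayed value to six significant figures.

Integral: ∫_5^27 x^2 dx = 6519.33.
Boundary: ½(f(5) + f(27)) = ½(25.0000 + 729.000) = 377.000.
Running total after boundary: 6896.33.
Correction k=1: B_{2}/2! · (f^{(1)}(27) − f^{(1)}(5)) = 1/12 · (54.0000 − 10.0000) = 3.66667.
Partial sum through k=1: 6900.00.
Correction k=2: B_{4}/4! · (f^{(3)}(27) − f^{(3)}(5)) = −1/720 · (0.00000 − 0.00000) = 0.00000.
Partial sum through k=2: 6900.00.
Correction k=3: B_{6}/6! · (f^{(5)}(27) − f^{(5)}(5)) = 1/30240 · (0.00000 − 0.00000) = 0.00000.

S_3 ≈ 6900.00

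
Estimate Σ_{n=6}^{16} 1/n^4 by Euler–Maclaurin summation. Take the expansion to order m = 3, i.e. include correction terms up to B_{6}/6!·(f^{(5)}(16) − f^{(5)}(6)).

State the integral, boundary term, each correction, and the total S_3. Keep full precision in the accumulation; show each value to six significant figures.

Integral: ∫_6^16 1/x^4 dx = 0.00146183.
½[f(6) + f(16)] = ½[0.000771605 + 1.52588e-05] = 0.000393432.
So far: 0.00185526.
Correction k=1: B_{2}/2! · (f^{(1)}(16) − f^{(1)}(6)) = 1/12 · (-3.81470e-06 − (-0.000514403)) = 4.25490e-05.
Running total after k=1: 0.00189781.
Correction k=2: B_{4}/4! · (f^{(3)}(16) − f^{(3)}(6)) = −1/720 · (-4.47035e-07 − (-0.000428669)) = -5.94753e-07.
Running total after k=2: 0.00189722.
Correction k=3: B_{6}/6! · (f^{(5)}(16) − f^{(5)}(6)) = 1/30240 · (-9.77889e-08 − (-0.000666819)) = 2.20477e-08.

S_3 ≈ 0.00189724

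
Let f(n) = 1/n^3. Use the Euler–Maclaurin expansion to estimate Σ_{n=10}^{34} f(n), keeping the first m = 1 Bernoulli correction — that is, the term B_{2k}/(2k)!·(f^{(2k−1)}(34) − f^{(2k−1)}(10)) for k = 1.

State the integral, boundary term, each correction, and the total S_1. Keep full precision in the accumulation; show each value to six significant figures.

S_1 ≈ 0.00510501

∫_10^34 1/x^3 dx evaluates to 0.00456747.
Endpoint term: (f(10) + f(34))/2 = (0.00100000 + 2.54427e-05)/2 = 0.000512721.
Running total after boundary: 0.00508020.
k=1: B_{2}/(2)! × [f^{(1)}(34) − f^{(1)}(10)] = 1/12 × (-2.24494e-06 − (-0.000300000)) = 2.48129e-05.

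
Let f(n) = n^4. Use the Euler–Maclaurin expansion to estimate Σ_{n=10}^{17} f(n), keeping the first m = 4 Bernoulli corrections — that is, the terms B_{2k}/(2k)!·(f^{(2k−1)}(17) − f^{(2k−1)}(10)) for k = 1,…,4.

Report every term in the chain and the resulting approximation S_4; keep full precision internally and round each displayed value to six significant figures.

S_4 ≈ 312036

The integral term ∫_10^17 x^4 dx = 263971.
Endpoint term: (f(10) + f(17))/2 = (10000.0 + 83521.0)/2 = 46760.5.
So far: 310732.
Order-1 term: 1/12 · (19652.0 − 4000.00) = 1304.33.
Partial sum through k=1: 312036.
Order-2 term: −1/720 · (408.000 − 240.000) = -0.233333.
Partial sum through k=2: 312036.
Order-3 term: 1/30240 · (0.00000 − 0.00000) = 0.00000.
Partial sum through k=3: 312036.
Order-4 term: −1/1209600 · (0.00000 − 0.00000) = 0.00000.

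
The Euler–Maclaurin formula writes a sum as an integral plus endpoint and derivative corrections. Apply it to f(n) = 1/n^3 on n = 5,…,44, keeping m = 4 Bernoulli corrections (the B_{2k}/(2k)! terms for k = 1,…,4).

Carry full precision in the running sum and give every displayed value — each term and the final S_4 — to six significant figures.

S_4 ≈ 0.0241424

The integral term ∫_5^44 1/x^3 dx = 0.0197417.
Boundary: ½(f(5) + f(44)) = ½(0.00800000 + 1.17393e-05) = 0.00400587.
Integral + boundary = 0.0237476.
Order-1 term: 1/12 · (-8.00406e-07 − (-0.00480000)) = 0.000399933.
Partial sum through k=1: 0.0241475.
Order-2 term: −1/720 · (-8.26866e-09 − (-0.00384000)) = -5.33332e-06.
Partial sum through k=2: 0.0241422.
Order-3 term: 1/30240 · (-1.79382e-10 − (-0.00645120)) = 2.13333e-07.
Partial sum through k=3: 0.0241424.
Order-4 term: −1/1209600 · (-6.67124e-12 − (-0.0185795)) = -1.53600e-08.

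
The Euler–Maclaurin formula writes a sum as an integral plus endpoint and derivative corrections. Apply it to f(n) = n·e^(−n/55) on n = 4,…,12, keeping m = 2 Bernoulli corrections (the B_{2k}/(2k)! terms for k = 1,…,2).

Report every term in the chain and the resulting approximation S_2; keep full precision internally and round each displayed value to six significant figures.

The integral term ∫_4^12 x·e^(−x/55) dx = 54.7140.
Endpoint term: (f(4) + f(12))/2 = (3.71942 + 9.64775)/2 = 6.68358.
Running total after boundary: 61.3975.
k=1: B_{2}/(2)! × [f^{(1)}(12) − f^{(1)}(4)] = 1/12 × (0.628566 − 0.862229) = -0.0194719.
Partial sum through k=1: 61.3781.
k=2: B_{4}/(4)! × [f^{(3)}(12) − f^{(3)}(4)] = −1/720 × (0.000739347 − 0.000899814) = 2.22871e-07.

S_2 ≈ 61.3781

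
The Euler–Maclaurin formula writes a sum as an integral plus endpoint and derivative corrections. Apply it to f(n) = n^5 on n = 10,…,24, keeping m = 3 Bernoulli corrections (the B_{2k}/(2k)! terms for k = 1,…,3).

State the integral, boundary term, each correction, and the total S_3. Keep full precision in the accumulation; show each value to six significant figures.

Integral: ∫_10^24 x^5 dx = 3.16838e+07.
Boundary: ½(f(10) + f(24)) = ½(100000 + 7.96262e+06) = 4.03131e+06.
So far: 3.57151e+07.
Correction k=1: B_{2}/2! · (f^{(1)}(24) − f^{(1)}(10)) = 1/12 · (1.65888e+06 − 50000.0) = 134073.
Partial sum through k=1: 3.58492e+07.
Correction k=2: B_{4}/4! · (f^{(3)}(24) − f^{(3)}(10)) = −1/720 · (34560.0 − 6000.00) = -39.6667.
Partial sum through k=2: 3.58492e+07.
Correction k=3: B_{6}/6! · (f^{(5)}(24) − f^{(5)}(10)) = 1/30240 · (120.000 − 120.000) = 0.00000.

S_3 ≈ 3.58492e+07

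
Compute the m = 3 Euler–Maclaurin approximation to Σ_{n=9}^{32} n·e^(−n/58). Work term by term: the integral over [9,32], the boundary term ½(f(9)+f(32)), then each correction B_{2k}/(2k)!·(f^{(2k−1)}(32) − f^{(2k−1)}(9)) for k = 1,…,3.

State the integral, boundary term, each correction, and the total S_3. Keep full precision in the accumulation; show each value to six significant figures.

S_3 ≈ 333.995

∫_9^32 x·e^(−x/58) dx evaluates to 320.966.
Endpoint term: (f(9) + f(32))/2 = (7.70641 + 18.4306)/2 = 13.0685.
Integral + boundary = 334.034.
Correction k=1: B_{2}/2! · (f^{(1)}(32) − f^{(1)}(9)) = 1/12 · (0.258187 − 0.723398) = -0.0387676.
After k=1: 333.995.
Correction k=2: B_{4}/4! · (f^{(3)}(32) − f^{(3)}(9)) = −1/720 · (0.000419173 − 0.000724118) = 4.23535e-07.
After k=2: 333.995.
Correction k=3: B_{6}/6! · (f^{(5)}(32) − f^{(5)}(9)) = 1/30240 · (2.26396e-07 − 3.66586e-07) = -4.63591e-12.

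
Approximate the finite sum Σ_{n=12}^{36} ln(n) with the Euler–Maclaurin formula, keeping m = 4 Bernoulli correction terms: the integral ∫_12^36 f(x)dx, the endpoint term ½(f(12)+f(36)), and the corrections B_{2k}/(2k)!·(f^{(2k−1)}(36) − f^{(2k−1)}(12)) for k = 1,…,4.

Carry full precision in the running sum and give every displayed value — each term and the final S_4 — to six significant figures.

∫_12^36 ln(x) dx evaluates to 75.1878.
Boundary: ½(f(12) + f(36)) = ½(2.48491 + 3.58352) = 3.03421.
Integral + boundary = 78.2220.
k=1: B_{2}/(2)! × [f^{(1)}(36) − f^{(1)}(12)] = 1/12 × (0.0277778 − 0.0833333) = -0.00462963.
Running total after k=1: 78.2174.
k=2: B_{4}/(4)! × [f^{(3)}(36) − f^{(3)}(12)] = −1/720 × (4.28669e-05 − 0.00115741) = 1.54797e-06.
Running total after k=2: 78.2174.
k=3: B_{6}/(6)! × [f^{(5)}(36) − f^{(5)}(12)] = 1/30240 × (3.96916e-07 − 9.64506e-05) = -3.17638e-09.
Running total after k=3: 78.2174.
k=4: B_{8}/(8)! × [f^{(7)}(36) − f^{(7)}(12)] = −1/1209600 × (9.18787e-09 − 2.00939e-05) = 1.66044e-11.

S_4 ≈ 78.2174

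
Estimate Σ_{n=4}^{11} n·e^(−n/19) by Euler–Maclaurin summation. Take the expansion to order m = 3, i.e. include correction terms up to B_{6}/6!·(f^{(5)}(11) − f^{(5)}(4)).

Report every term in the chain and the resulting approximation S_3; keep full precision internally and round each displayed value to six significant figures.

S_3 ≈ 39.2301

The integral term ∫_4^11 x·e^(−x/19) dx = 34.5607.
Boundary: ½(f(4) + f(11)) = ½(3.24063 + 6.16537) = 4.70300.
Running total after boundary: 39.2637.
Correction k=1: B_{2}/2! · (f^{(1)}(11) − f^{(1)}(4)) = 1/12 · (0.235995 − 0.639598) = -0.0336336.
Partial sum through k=1: 39.2301.
Correction k=2: B_{4}/4! · (f^{(3)}(11) − f^{(3)}(4)) = −1/720 · (0.00375892 − 0.00626015) = 3.47393e-06.
Partial sum through k=2: 39.2301.
Correction k=3: B_{6}/6! · (f^{(5)}(11) − f^{(5)}(4)) = 1/30240 · (1.90142e-05 − 2.97744e-05) = -3.55827e-10.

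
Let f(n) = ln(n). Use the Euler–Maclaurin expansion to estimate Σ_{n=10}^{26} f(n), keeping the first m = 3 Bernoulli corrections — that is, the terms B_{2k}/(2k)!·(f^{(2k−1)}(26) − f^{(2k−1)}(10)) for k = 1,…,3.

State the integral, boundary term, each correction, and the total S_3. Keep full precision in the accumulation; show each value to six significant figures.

The integral term ∫_10^26 ln(x) dx = 45.6847.
½[f(10) + f(26)] = ½[2.30259 + 3.25810] = 2.78034.
Running total after boundary: 48.4650.
Order-1 term: 1/12 · (0.0384615 − 0.100000) = -0.00512821.
Running total after k=1: 48.4599.
Order-2 term: −1/720 · (0.000113792 − 0.00200000) = 2.61973e-06.
Running total after k=2: 48.4599.
Order-3 term: 1/30240 · (2.01997e-06 − 0.000240000) = -7.86971e-09.

S_3 ≈ 48.4599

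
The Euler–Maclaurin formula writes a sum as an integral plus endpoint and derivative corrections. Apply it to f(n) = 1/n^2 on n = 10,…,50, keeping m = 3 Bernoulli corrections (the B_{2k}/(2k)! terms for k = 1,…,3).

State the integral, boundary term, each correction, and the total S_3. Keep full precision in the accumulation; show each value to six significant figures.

S_3 ≈ 0.0853650

The integral term ∫_10^50 1/x^2 dx = 0.0800000.
Boundary: ½(f(10) + f(50)) = ½(0.0100000 + 0.000400000) = 0.00520000.
Running total after boundary: 0.0852000.
Order-1 term: 1/12 · (-1.60000e-05 − (-0.00200000)) = 0.000165333.
Running total after k=1: 0.0853653.
Order-2 term: −1/720 · (-7.68000e-08 − (-0.000240000)) = -3.33227e-07.
Running total after k=2: 0.0853650.
Order-3 term: 1/30240 · (-9.21600e-10 − (-7.20000e-05)) = 2.38092e-09.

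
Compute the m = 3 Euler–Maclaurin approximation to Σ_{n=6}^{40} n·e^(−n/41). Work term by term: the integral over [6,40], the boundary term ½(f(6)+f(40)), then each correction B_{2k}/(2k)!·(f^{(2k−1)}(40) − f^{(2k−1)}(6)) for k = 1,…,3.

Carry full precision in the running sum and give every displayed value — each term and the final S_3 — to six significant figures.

S_3 ≈ 422.841

The integral term ∫_6^40 x·e^(−x/41) dx = 412.771.
½[f(6) + f(40)] = ½[5.18318 + 15.0785] = 10.1308.
So far: 422.902.
Correction k=1: B_{2}/2! · (f^{(1)}(40) − f^{(1)}(6)) = 1/12 · (0.00919421 − 0.737444) = -0.0606875.
Running total after k=1: 422.841.
Correction k=2: B_{4}/4! · (f^{(3)}(40) − f^{(3)}(6)) = −1/720 · (0.000453967 − 0.00146649) = 1.40628e-06.
Running total after k=2: 422.841.
Correction k=3: B_{6}/6! · (f^{(5)}(40) − f^{(5)}(6)) = 1/30240 · (5.36862e-07 − 1.48381e-06) = -3.13144e-11.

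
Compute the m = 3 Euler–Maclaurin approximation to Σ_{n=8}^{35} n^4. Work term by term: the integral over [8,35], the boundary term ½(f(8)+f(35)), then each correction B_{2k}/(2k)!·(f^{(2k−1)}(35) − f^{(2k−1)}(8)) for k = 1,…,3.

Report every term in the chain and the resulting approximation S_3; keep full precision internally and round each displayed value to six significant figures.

S_3 ≈ 1.12643e+07

Integral: ∫_8^35 x^4 dx = 1.04978e+07.
½[f(8) + f(35)] = ½[4096.00 + 1.50062e+06] = 752360.
Running total after boundary: 1.12502e+07.
Correction k=1: B_{2}/2! · (f^{(1)}(35) − f^{(1)}(8)) = 1/12 · (171500 − 2048.00) = 14121.0.
After k=1: 1.12643e+07.
Correction k=2: B_{4}/4! · (f^{(3)}(35) − f^{(3)}(8)) = −1/720 · (840.000 − 192.000) = -0.900000.
After k=2: 1.12643e+07.
Correction k=3: B_{6}/6! · (f^{(5)}(35) − f^{(5)}(8)) = 1/30240 · (0.00000 − 0.00000) = 0.00000.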